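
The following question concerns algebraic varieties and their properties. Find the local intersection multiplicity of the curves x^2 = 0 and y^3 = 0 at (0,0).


The intersection multiplicity of V(x^a) and V(y^b) at the origin is:
I(O; V(x^2), V(y^3)) = dim_k(k[x,y]/(x^2, y^3))
A basis for k[x,y]/(x^2, y^3) is the set of monomials x^i * y^j
where 0 <= i < 2 and 0 <= j < 3.
The number of such monomials is 2 * 3 = 6

6


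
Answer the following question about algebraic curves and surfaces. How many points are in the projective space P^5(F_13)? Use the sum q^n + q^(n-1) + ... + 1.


P^5(F_13) has (q^(n+1) - 1)/(q - 1) points.
= 13^5 + 13^4 + 13^3 + 13^2 + 13^1 + 13^0
= 371293 + 28561 + 2197 + 169 + 13 + 1
= 402234

402234


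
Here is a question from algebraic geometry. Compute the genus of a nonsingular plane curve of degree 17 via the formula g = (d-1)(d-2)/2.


Using the genus formula for smooth plane curves:
g = (d-1)(d-2)/2
g = (17-1)(17-2)/2
g = 16*15/2
g = 240/2 = 120

120


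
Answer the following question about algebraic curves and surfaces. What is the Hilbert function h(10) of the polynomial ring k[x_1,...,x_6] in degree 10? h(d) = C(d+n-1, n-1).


The Hilbert function for the polynomial ring in 6 variables is:
h(d) = C(d+n-1, n-1)
h(10) = C(10+6-1, 6-1) = C(15, 5)
= 15! / (5! * 10!)
= 3003

3003


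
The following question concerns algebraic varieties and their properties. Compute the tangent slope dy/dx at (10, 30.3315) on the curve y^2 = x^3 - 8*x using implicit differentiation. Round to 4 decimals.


Using implicit differentiation of y^2 = x^3 - 8*x:
2y * dy/dx = 3x^2 - 8
dy/dx = (3x^2 - 8)/(2y)
Numerator: 3*10^2 - 8 = 292
Denominator: 2*30.3315 = 60.663
dy/dx = 292/60.663 = 4.8135

4.8135


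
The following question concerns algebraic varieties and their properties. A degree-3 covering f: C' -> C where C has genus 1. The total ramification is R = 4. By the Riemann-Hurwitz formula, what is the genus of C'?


Riemann-Hurwitz formula: 2g' - 2 = d(2g - 2) + R
Given: d = 3, g = 1, R = 4
2g' - 2 = 3*(2*1 - 2) + 4
2g' - 2 = 3*0 + 4
2g' - 2 = 0 + 4 = 4
2g' = 6
g' = 3

3


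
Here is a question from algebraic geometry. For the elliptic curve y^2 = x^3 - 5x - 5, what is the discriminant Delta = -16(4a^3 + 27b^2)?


Compute each component:
4a^3 = 4*(-5)^3 = 4*(-125) = -500
27b^2 = 27*(-5)^2 = 27*25 = 675
4a^3 + 27b^2 = -500 + 675 = 175
Delta = -16*175 = -2800

-2800


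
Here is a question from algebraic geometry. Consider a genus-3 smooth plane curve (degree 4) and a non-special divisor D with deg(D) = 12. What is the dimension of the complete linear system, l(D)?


First, compute the genus of a smooth plane curve of degree 4:
g = (d-1)(d-2)/2 = (4-1)(4-2)/2 = 3
For a non-special divisor D (i.e., h^1(D) = 0), Riemann-Roch gives:
l(D) = deg(D) - g + 1
Since deg(D) = 12 >= 2g - 1 = 5, D is non-special.
l(D) = 12 - 3 + 1 = 10

10


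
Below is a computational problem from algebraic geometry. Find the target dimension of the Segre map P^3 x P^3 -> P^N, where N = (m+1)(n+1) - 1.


The Segre embedding maps P^m x P^n into P^N via
all products of coordinates from each factor.
N = (m+1)(n+1) - 1
N = (3+1)(3+1) - 1
N = 4*4 - 1
N = 16 - 1 = 15

15


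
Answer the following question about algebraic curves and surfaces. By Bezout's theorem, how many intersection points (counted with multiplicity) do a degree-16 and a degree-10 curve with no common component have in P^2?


Bezout's theorem states the intersection count equals the product of degrees.
Intersection count = 16 * 10 = 160

160


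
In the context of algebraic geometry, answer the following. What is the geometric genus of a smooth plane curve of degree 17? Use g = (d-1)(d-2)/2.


Using the genus formula for smooth plane curves:
g = (d-1)(d-2)/2
g = (17-1)(17-2)/2
g = 16*15/2
g = 240/2 = 120

120


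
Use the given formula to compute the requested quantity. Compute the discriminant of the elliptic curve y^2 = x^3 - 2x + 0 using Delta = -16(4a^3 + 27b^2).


Compute each component:
4a^3 = 4*(-2)^3 = 4*(-8) = -32
27b^2 = 27*0^2 = 27*0 = 0
4a^3 + 27b^2 = -32 + 0 = -32
Delta = -16*(-32) = 512

512


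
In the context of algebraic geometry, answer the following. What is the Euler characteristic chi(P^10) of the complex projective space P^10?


The complex projective space P^10 has one cell in each even real dimension 0, 2, ..., 20.
The cohomology groups are H^{2k}(P^10) = Z for k = 0,...,10, and 0 otherwise.
Euler characteristic = sum of Betti numbers = 1 per even-dimensional cohomology group.
chi(P^10) = 10 + 1 = 11

11


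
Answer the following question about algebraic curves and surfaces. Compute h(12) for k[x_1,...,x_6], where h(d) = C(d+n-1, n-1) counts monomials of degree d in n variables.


The Hilbert function for the polynomial ring in 6 variables is:
h(d) = C(d+n-1, n-1)
h(12) = C(12+6-1, 6-1) = C(17, 5)
= 17! / (5! * 12!)
= 6188

6188


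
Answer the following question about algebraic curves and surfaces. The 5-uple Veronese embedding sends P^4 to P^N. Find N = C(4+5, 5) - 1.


The Veronese embedding v_d: P^n -> P^N maps each point to all
degree-d monomials in n+1 homogeneous coordinates.
N = C(n+d, d) - 1
N = C(4+5, 5) - 1
N = C(9, 5) - 1
C(9, 5) = 126
N = 126 - 1 = 125

125


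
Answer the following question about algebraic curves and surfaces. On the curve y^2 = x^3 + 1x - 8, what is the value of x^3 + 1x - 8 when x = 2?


Compute x^3 + 1x - 8 at x = 2:
x^3 = 2^3 = 8
1*x = 1*2 = 2
Sum: 8 + 2 - 8 = 2

2


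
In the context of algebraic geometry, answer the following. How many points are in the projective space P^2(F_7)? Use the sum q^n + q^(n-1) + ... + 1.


P^2(F_7) has (q^(n+1) - 1)/(q - 1) points.
= 7^2 + 7^1 + 7^0
= 49 + 7 + 1
= 57

57


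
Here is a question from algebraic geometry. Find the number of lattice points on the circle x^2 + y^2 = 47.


Systematically check integer values of x where x^2 <= 47.
For each valid x, check if 47 - x^2 is a perfect square.
Total integer solutions found: 0

0


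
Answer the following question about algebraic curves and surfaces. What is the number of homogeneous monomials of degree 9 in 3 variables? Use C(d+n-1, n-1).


The number of degree-9 monomials in 3 variables is C(d+n-1, n-1).
= C(9+3-1, 3-1) = C(11, 2)
= 55

55


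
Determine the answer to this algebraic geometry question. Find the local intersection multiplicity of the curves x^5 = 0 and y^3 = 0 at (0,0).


The intersection multiplicity of V(x^a) and V(y^b) at the origin is:
I(O; V(x^5), V(y^3)) = dim_k(k[x,y]/(x^5, y^3))
A basis for k[x,y]/(x^5, y^3) is the set of monomials x^i * y^j
where 0 <= i < 5 and 0 <= j < 3.
The number of such monomials is 5 * 3 = 15

15


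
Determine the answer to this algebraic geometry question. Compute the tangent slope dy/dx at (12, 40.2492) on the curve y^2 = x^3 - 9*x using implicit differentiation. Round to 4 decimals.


Using implicit differentiation of y^2 = x^3 - 9*x:
2y * dy/dx = 3x^2 - 9
dy/dx = (3x^2 - 9)/(2y)
Numerator: 3*12^2 - 9 = 423
Denominator: 2*40.2492 = 80.4984
dy/dx = 423/80.4984 = 5.2548

5.2548


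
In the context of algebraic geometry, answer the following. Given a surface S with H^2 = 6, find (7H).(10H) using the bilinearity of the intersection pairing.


Using bilinearity of the intersection pairing on a surface S:
(aH).(bH) = ab * (H.H)
We have H^2 = 6.
D.E = (7H).(10H) = 7*10*6
= 70*6
= 420

420


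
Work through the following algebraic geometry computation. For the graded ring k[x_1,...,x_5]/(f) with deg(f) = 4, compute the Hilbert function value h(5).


For R = k[x_1,...,x_n]/(f) with f homogeneous of degree e:
The Hilbert series is (1 - t^e)/(1 - t)^n.
So h(d) = C(d+n-1, n-1) - C(d-e+n-1, n-1) for d >= e.
With n=5, e=4, d=5:
C(5+5-1, 5-1) = C(9, 4) = 126
C(5-4+5-1, 5-1) = C(5, 4) = 5
h(5) = 126 - 5 = 121

121


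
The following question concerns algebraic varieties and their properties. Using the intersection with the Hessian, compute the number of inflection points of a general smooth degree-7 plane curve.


For a general smooth plane curve C of degree d, the inflection points are
the intersection of C with its Hessian curve, which has degree 3(d-2).
By Bezout, the total intersection number is d * 3(d-2) = 7 * 15 = 105.
For a general curve every flex is ordinary, so each contributes
multiplicity 1 to C·Hess(C), and the number of distinct inflection
points is 3d(d-2).
Inflection points = 3*7*(7-2) = 3*7*5 = 105

105


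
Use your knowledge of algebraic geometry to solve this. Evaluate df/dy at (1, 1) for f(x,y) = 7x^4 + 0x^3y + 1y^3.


df/dy = 0*x^3 + 3*1*y^2
At (1,1): 0*1^3 + 3*1*1^2
= 0 + 3
= 3

3


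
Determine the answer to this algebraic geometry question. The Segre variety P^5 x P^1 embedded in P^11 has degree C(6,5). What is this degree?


The degree of the Segre variety P^5 x P^1 is C(m+n, m).
= C(6, 5)
= 6

6


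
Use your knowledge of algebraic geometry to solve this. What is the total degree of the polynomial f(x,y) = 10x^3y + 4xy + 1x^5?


Examine each term for its total degree (sum of exponents).
  Term '10x^3y' has total degree 3+1 = 4.
  Term '4xy' has total degree 1+1 = 2.
  Term '1x^5' has total degree 5+0 = 5.
The maximum total degree among all terms is 5.

5


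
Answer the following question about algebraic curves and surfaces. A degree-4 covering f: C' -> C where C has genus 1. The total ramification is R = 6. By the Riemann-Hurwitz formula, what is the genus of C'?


Riemann-Hurwitz formula: 2g' - 2 = d(2g - 2) + R
Given: d = 4, g = 1, R = 6
2g' - 2 = 4*(2*1 - 2) + 6
2g' - 2 = 4*0 + 6
2g' - 2 = 0 + 6 = 6
2g' = 8
g' = 4

4


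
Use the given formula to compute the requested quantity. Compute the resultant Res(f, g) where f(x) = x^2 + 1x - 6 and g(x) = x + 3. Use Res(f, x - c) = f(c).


For Res(f, x - c), we evaluate f at x = c.
f(-3) = (-3)^2 + 1*(-3) - 6
= 9 - 3 - 6
= 6 - 6 = 0
Res(f, g) = 0

0


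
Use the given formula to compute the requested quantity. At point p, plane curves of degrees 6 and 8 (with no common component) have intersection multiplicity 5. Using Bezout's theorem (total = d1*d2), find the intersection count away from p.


By Bezout's theorem, the total intersection number is d1 * d2.
Total = 6 * 8 = 48
Intersection multiplicity at p = 5
Remaining intersections = 48 - 5 = 43

43


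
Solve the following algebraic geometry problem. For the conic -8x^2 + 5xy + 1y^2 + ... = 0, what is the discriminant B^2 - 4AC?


The discriminant of a conic Ax^2 + Bxy + Cy^2 + ... = 0 is B^2 - 4AC.
B^2 = 5^2 = 25
4AC = 4*(-8)*1 = -32
Discriminant = 25 + 32 = 57

57


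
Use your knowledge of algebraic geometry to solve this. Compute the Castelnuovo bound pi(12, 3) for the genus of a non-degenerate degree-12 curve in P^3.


Castelnuovo's bound: write d - 1 = m(r-1) + epsilon with 0 <= epsilon < r-1.
d - 1 = 12 - 1 = 11
r - 1 = 3 - 1 = 2
11 = 5*2 + 1, so m = 5, epsilon = 1
pi(d, r) = m(m-1)(r-1)/2 + m*epsilon
= 5*4*2/2 + 5*1
= 40/2 + 5
= 20 + 5 = 25

25


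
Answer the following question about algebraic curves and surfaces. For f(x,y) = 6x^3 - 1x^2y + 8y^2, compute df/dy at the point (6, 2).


df/dy = (-1)*x^2 + 2*8*y^1
At (6,2): (-1)*6^2 + 2*8*2^1
= -36 + 32
= -4

-4


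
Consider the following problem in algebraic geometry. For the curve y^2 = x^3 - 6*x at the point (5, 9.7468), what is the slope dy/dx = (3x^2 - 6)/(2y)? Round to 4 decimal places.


Using implicit differentiation of y^2 = x^3 - 6*x:
2y * dy/dx = 3x^2 - 6
dy/dx = (3x^2 - 6)/(2y)
Numerator: 3*5^2 - 6 = 69
Denominator: 2*9.7468 = 19.4936
dy/dx = 69/19.4936 = 3.5396

3.5396


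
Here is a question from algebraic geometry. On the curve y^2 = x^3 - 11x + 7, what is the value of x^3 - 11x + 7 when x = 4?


Compute x^3 - 11x + 7 at x = 4:
x^3 = 4^3 = 64
(-11)*x = (-11)*4 = -44
Sum: 64 - 44 + 7 = 27

27


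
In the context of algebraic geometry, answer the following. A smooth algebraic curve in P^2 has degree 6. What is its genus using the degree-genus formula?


Using the genus formula for smooth plane curves:
g = (d-1)(d-2)/2
g = (6-1)(6-2)/2
g = 5*4/2
g = 20/2 = 10

10


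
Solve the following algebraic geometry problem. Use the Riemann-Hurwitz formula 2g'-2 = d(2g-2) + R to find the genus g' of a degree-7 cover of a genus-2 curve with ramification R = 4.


Riemann-Hurwitz formula: 2g' - 2 = d(2g - 2) + R
Given: d = 7, g = 2, R = 4
2g' - 2 = 7*(2*2 - 2) + 4
2g' - 2 = 7*2 + 4
2g' - 2 = 14 + 4 = 18
2g' = 20
g' = 10

10


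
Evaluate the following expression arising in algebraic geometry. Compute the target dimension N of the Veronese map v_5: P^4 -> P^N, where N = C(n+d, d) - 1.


The Veronese embedding v_d: P^n -> P^N maps each point to all
degree-d monomials in n+1 homogeneous coordinates.
N = C(n+d, d) - 1
N = C(4+5, 5) - 1
N = C(9, 5) - 1
C(9, 5) = 126
N = 126 - 1 = 125

125


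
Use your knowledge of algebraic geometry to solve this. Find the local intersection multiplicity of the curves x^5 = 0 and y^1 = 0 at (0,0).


The intersection multiplicity of V(x^a) and V(y^b) at the origin is:
I(O; V(x^5), V(y^1)) = dim_k(k[x,y]/(x^5, y^1))
A basis for k[x,y]/(x^5, y^1) is the set of monomials x^i * y^j
where 0 <= i < 5 and 0 <= j < 1.
The number of such monomials is 5 * 1 = 5

5


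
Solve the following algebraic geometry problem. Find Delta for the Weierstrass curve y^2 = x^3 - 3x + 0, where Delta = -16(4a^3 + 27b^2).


Compute each component:
4a^3 = 4*(-3)^3 = 4*(-27) = -108
27b^2 = 27*0^2 = 27*0 = 0
4a^3 + 27b^2 = -108 + 0 = -108
Delta = -16*(-108) = 1728

1728


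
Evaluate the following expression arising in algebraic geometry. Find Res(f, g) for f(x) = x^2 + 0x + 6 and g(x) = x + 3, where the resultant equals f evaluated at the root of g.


For Res(f, x - c), we evaluate f at x = c.
f(-3) = (-3)^2 + 0*(-3) + 6
= 9 + 0 + 6
= 9 + 6 = 15
Res(f, g) = 15

15


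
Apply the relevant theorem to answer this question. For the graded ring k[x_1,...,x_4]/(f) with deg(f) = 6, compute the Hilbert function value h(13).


For R = k[x_1,...,x_n]/(f) with f homogeneous of degree e:
The Hilbert series is (1 - t^e)/(1 - t)^n.
So h(d) = C(d+n-1, n-1) - C(d-e+n-1, n-1) for d >= e.
With n=4, e=6, d=13:
C(13+4-1, 4-1) = C(16, 3) = 560
C(13-6+4-1, 4-1) = C(10, 3) = 120
h(13) = 560 - 120 = 440

440


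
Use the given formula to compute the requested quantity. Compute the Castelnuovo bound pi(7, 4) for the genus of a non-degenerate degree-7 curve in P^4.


Castelnuovo's bound: write d - 1 = m(r-1) + epsilon with 0 <= epsilon < r-1.
d - 1 = 7 - 1 = 6
r - 1 = 4 - 1 = 3
6 = 2*3 + 0, so m = 2, epsilon = 0
pi(d, r) = m(m-1)(r-1)/2 + m*epsilon
= 2*1*3/2 + 2*0
= 6/2 + 0
= 3 + 0 = 3

3


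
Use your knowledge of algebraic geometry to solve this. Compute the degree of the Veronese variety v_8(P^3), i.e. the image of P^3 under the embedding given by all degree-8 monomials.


The Veronese variety v_8(P^3) has degree d^r.
d^r = 8^3 = 512

512


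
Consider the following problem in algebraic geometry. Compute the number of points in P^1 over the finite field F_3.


P^1(F_3) has (q^(n+1) - 1)/(q - 1) points.
= 3^1 + 3^0
= 3 + 1
= 4

4


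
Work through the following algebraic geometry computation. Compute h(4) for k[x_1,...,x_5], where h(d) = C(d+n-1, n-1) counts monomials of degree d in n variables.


The Hilbert function for the polynomial ring in 5 variables is:
h(d) = C(d+n-1, n-1)
h(4) = C(4+5-1, 5-1) = C(8, 4)
= 8! / (4! * 4!)
= 70

70


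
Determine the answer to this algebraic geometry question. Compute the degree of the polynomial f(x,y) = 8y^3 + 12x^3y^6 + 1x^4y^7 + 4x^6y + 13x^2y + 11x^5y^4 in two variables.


Examine each term for its total degree (sum of exponents).
  Term '8y^3' has total degree 0+3 = 3.
  Term '12x^3y^6' has total degree 3+6 = 9.
  Term '1x^4y^7' has total degree 4+7 = 11.
  Term '4x^6y' has total degree 6+1 = 7.
  Term '13x^2y' has total degree 2+1 = 3.
  Term '11x^5y^4' has total degree 5+4 = 9.
The maximum total degree among all terms is 11.

11


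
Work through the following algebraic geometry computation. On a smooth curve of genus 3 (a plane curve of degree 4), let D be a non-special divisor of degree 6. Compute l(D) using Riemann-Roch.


First, compute the genus of a smooth plane curve of degree 4:
g = (d-1)(d-2)/2 = (4-1)(4-2)/2 = 3
For a non-special divisor D (i.e., h^1(D) = 0), Riemann-Roch gives:
l(D) = deg(D) - g + 1
Since deg(D) = 6 >= 2g - 1 = 5, D is non-special.
l(D) = 6 - 3 + 1 = 4

4


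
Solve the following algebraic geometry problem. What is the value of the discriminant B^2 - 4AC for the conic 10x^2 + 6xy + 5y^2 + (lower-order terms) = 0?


The discriminant of a conic Ax^2 + Bxy + Cy^2 + ... = 0 is B^2 - 4AC.
B^2 = 6^2 = 36
4AC = 4*10*5 = 200
Discriminant = 36 - 200 = -164

-164


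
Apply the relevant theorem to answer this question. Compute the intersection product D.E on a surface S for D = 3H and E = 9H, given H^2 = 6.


Using bilinearity of the intersection pairing on a surface S:
(aH).(bH) = ab * (H.H)
We have H^2 = 6.
D.E = (3H).(9H) = 3*9*6
= 27*6
= 162

162


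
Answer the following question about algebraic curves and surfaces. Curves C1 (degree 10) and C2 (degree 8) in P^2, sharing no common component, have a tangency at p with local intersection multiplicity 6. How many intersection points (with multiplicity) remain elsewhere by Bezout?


By Bezout's theorem, the total intersection number is d1 * d2.
Total = 10 * 8 = 80
Intersection multiplicity at p = 6
Remaining intersections = 80 - 6 = 74

74


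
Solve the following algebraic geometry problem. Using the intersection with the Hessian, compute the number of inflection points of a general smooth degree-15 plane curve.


For a general smooth plane curve C of degree d, the inflection points are
the intersection of C with its Hessian curve, which has degree 3(d-2).
By Bezout, the total intersection number is d * 3(d-2) = 15 * 39 = 585.
For a general curve every flex is ordinary, so each contributes
multiplicity 1 to C·Hess(C), and the number of distinct inflection
points is 3d(d-2).
Inflection points = 3*15*(15-2) = 3*15*13 = 585

585


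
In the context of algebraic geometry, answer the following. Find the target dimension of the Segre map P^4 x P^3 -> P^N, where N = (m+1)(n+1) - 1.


The Segre embedding maps P^m x P^n into P^N via
all products of coordinates from each factor.
N = (m+1)(n+1) - 1
N = (4+1)(3+1) - 1
N = 5*4 - 1
N = 20 - 1 = 19

19


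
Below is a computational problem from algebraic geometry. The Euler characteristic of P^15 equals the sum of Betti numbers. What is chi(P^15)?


The complex projective space P^15 has one cell in each even real dimension 0, 2, ..., 30.
The cohomology groups are H^{2k}(P^15) = Z for k = 0,...,15, and 0 otherwise.
Euler characteristic = sum of Betti numbers = 1 per even-dimensional cohomology group.
chi(P^15) = 15 + 1 = 16

16


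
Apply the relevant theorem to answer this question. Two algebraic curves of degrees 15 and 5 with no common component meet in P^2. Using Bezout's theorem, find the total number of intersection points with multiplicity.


Bezout's theorem states the intersection count equals the product of degrees.
Intersection count = 15 * 5 = 75

75


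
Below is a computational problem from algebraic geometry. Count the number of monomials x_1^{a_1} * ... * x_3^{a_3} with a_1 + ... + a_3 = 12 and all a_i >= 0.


The number of degree-12 monomials in 3 variables is C(d+n-1, n-1).
= C(12+3-1, 3-1) = C(14, 2)
= 91

91


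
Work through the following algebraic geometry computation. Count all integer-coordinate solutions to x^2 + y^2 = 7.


Systematically check integer values of x where x^2 <= 7.
For each valid x, check if 7 - x^2 is a perfect square.
Total integer solutions found: 0

0


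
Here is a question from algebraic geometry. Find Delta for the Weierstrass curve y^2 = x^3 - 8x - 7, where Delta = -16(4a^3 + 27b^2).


Compute each component:
4a^3 = 4*(-8)^3 = 4*(-512) = -2048
27b^2 = 27*(-7)^2 = 27*49 = 1323
4a^3 + 27b^2 = -2048 + 1323 = -725
Delta = -16*(-725) = 11600

11600


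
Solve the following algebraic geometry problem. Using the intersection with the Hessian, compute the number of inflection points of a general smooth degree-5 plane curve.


For a general smooth plane curve C of degree d, the inflection points are
the intersection of C with its Hessian curve, which has degree 3(d-2).
By Bezout, the total intersection number is d * 3(d-2) = 5 * 9 = 45.
For a general curve every flex is ordinary, so each contributes
multiplicity 1 to C·Hess(C), and the number of distinct inflection
points is 3d(d-2).
Inflection points = 3*5*(5-2) = 3*5*3 = 45

45


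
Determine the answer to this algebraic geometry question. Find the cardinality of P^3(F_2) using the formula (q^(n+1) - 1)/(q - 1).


P^3(F_2) has (q^(n+1) - 1)/(q - 1) points.
= 2^3 + 2^2 + 2^1 + 2^0
= 8 + 4 + 2 + 1
= 15

15


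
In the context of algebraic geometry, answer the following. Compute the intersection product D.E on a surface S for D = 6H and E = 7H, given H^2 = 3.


Using bilinearity of the intersection pairing on a surface S:
(aH).(bH) = ab * (H.H)
We have H^2 = 3.
D.E = (6H).(7H) = 6*7*3
= 42*3
= 126

126


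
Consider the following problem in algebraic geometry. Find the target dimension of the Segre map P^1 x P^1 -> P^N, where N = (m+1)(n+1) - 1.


The Segre embedding maps P^m x P^n into P^N via
all products of coordinates from each factor.
N = (m+1)(n+1) - 1
N = (1+1)(1+1) - 1
N = 2*2 - 1
N = 4 - 1 = 3

3


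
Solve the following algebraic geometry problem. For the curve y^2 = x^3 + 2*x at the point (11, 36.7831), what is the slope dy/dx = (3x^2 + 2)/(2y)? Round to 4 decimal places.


Using implicit differentiation of y^2 = x^3 + 2*x:
2y * dy/dx = 3x^2 + 2
dy/dx = (3x^2 + 2)/(2y)
Numerator: 3*11^2 + 2 = 365
Denominator: 2*36.7831 = 73.5662
dy/dx = 365/73.5662 = 4.9615

4.9615


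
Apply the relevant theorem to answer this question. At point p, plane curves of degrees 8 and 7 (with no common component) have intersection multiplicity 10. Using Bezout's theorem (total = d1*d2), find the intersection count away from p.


By Bezout's theorem, the total intersection number is d1 * d2.
Total = 8 * 7 = 56
Intersection multiplicity at p = 10
Remaining intersections = 56 - 10 = 46

46


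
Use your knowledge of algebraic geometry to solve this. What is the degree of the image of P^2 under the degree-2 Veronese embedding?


The Veronese variety v_2(P^2) has degree d^r.
d^r = 2^2 = 4

4


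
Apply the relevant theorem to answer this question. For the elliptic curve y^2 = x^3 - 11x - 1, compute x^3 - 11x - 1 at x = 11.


Compute x^3 - 11x - 1 at x = 11:
x^3 = 11^3 = 1331
(-11)*x = (-11)*11 = -121
Sum: 1331 - 121 - 1 = 1209

1209


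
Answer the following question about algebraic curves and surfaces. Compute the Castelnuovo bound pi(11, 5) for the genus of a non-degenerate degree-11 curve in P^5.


Castelnuovo's bound: write d - 1 = m(r-1) + epsilon with 0 <= epsilon < r-1.
d - 1 = 11 - 1 = 10
r - 1 = 5 - 1 = 4
10 = 2*4 + 2, so m = 2, epsilon = 2
pi(d, r) = m(m-1)(r-1)/2 + m*epsilon
= 2*1*4/2 + 2*2
= 8/2 + 4
= 4 + 4 = 8

8


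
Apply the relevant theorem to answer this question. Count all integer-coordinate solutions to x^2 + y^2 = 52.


Systematically check integer values of x where x^2 <= 52.
For each valid x, check if 52 - x^2 is a perfect square.
x=4: 52 - 16 = 36, sqrt = 6 (valid)
x=6: 52 - 36 = 16, sqrt = 4 (valid)
Total integer solutions found: 8

8


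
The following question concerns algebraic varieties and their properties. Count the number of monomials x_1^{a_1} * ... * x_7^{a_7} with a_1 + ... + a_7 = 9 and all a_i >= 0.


The number of degree-9 monomials in 7 variables is C(d+n-1, n-1).
= C(9+7-1, 7-1) = C(15, 6)
= 5005

5005


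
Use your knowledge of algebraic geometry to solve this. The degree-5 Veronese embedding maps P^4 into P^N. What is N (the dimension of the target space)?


The Veronese embedding v_d: P^n -> P^N maps each point to all
degree-d monomials in n+1 homogeneous coordinates.
N = C(n+d, d) - 1
N = C(4+5, 5) - 1
N = C(9, 5) - 1
C(9, 5) = 126
N = 126 - 1 = 125

125


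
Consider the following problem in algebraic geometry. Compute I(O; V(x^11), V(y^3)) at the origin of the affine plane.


The intersection multiplicity of V(x^a) and V(y^b) at the origin is:
I(O; V(x^11), V(y^3)) = dim_k(k[x,y]/(x^11, y^3))
A basis for k[x,y]/(x^11, y^3) is the set of monomials x^i * y^j
where 0 <= i < 11 and 0 <= j < 3.
The number of such monomials is 11 * 3 = 33

33


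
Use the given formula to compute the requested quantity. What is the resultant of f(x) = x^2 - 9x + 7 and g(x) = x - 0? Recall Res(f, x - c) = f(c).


For Res(f, x - c), we evaluate f at x = c.
f(0) = 0^2 - 9*0 + 7
= 0 + 0 + 7
= 0 + 7 = 7
Res(f, g) = 7

7


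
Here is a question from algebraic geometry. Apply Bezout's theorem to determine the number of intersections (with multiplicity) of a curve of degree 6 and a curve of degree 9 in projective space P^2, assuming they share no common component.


Bezout's theorem states the intersection count equals the product of degrees.
Intersection count = 6 * 9 = 54

54


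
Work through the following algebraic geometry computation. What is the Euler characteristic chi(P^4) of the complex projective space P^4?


The complex projective space P^4 has one cell in each even real dimension 0, 2, ..., 8.
The cohomology groups are H^{2k}(P^4) = Z for k = 0,...,4, and 0 otherwise.
Euler characteristic = sum of Betti numbers = 1 per even-dimensional cohomology group.
chi(P^4) = 4 + 1 = 5

5


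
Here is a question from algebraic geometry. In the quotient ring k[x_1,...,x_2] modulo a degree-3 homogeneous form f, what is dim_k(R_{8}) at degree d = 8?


For R = k[x_1,...,x_n]/(f) with f homogeneous of degree e:
The Hilbert series is (1 - t^e)/(1 - t)^n.
So h(d) = C(d+n-1, n-1) - C(d-e+n-1, n-1) for d >= e.
With n=2, e=3, d=8:
C(8+2-1, 2-1) = C(9, 1) = 9
C(8-3+2-1, 2-1) = C(6, 1) = 6
h(8) = 9 - 6 = 3

3


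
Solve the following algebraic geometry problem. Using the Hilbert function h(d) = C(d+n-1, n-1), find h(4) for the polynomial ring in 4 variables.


The Hilbert function for the polynomial ring in 4 variables is:
h(d) = C(d+n-1, n-1)
h(4) = C(4+4-1, 4-1) = C(7, 3)
= 7! / (3! * 4!)
= 35

35


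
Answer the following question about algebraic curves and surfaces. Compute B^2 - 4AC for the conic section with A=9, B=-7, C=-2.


The discriminant of a conic Ax^2 + Bxy + Cy^2 + ... = 0 is B^2 - 4AC.
B^2 = (-7)^2 = 49
4AC = 4*9*(-2) = -72
Discriminant = 49 + 72 = 121

121


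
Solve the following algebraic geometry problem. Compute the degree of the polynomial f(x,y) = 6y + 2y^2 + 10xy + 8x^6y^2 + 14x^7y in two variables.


Examine each term for its total degree (sum of exponents).
  Term '6y' has total degree 0+1 = 1.
  Term '2y^2' has total degree 0+2 = 2.
  Term '10xy' has total degree 1+1 = 2.
  Term '8x^6y^2' has total degree 6+2 = 8.
  Term '14x^7y' has total degree 7+1 = 8.
The maximum total degree among all terms is 8.

8


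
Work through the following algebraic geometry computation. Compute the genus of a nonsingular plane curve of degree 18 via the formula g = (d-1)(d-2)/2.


Using the genus formula for smooth plane curves:
g = (d-1)(d-2)/2
g = (18-1)(18-2)/2
g = 17*16/2
g = 272/2 = 136

136


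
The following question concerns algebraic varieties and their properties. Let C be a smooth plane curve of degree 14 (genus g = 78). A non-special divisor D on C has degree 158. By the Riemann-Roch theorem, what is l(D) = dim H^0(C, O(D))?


First, compute the genus of a smooth plane curve of degree 14:
g = (d-1)(d-2)/2 = (14-1)(14-2)/2 = 78
For a non-special divisor D (i.e., h^1(D) = 0), Riemann-Roch gives:
l(D) = deg(D) - g + 1
Since deg(D) = 158 >= 2g - 1 = 155, D is non-special.
l(D) = 158 - 78 + 1 = 81

81


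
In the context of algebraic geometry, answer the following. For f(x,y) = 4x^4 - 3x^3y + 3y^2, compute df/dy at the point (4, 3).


df/dy = (-3)*x^3 + 2*3*y^1
At (4,3): (-3)*4^3 + 2*3*3^1
= -192 + 18
= -174

-174


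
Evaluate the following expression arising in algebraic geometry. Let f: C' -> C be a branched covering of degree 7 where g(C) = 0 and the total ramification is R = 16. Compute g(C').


Riemann-Hurwitz formula: 2g' - 2 = d(2g - 2) + R
Given: d = 7, g = 0, R = 16
2g' - 2 = 7*(2*0 - 2) + 16
2g' - 2 = 7*(-2) + 16
2g' - 2 = -14 + 16 = 2
2g' = 4
g' = 2

2


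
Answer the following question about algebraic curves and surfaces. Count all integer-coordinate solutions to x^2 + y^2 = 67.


Systematically check integer values of x where x^2 <= 67.
For each valid x, check if 67 - x^2 is a perfect square.
Total integer solutions found: 0

0


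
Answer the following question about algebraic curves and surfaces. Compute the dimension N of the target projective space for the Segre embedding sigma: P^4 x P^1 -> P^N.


The Segre embedding maps P^m x P^n into P^N via
all products of coordinates from each factor.
N = (m+1)(n+1) - 1
N = (4+1)(1+1) - 1
N = 5*2 - 1
N = 10 - 1 = 9

9


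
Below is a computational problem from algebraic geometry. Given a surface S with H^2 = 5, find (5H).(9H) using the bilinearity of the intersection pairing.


Using bilinearity of the intersection pairing on a surface S:
(aH).(bH) = ab * (H.H)
We have H^2 = 5.
D.E = (5H).(9H) = 5*9*5
= 45*5
= 225

225


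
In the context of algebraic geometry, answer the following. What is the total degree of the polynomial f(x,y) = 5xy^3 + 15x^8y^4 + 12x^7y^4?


Examine each term for its total degree (sum of exponents).
  Term '5xy^3' has total degree 1+3 = 4.
  Term '15x^8y^4' has total degree 8+4 = 12.
  Term '12x^7y^4' has total degree 7+4 = 11.
The maximum total degree among all terms is 12.

12


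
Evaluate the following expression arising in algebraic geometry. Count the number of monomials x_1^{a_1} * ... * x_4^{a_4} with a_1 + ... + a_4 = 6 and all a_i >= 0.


The number of degree-6 monomials in 4 variables is C(d+n-1, n-1).
= C(6+4-1, 4-1) = C(9, 3)
= 84

84


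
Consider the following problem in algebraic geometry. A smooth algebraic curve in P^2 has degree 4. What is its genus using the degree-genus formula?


Using the genus formula for smooth plane curves:
g = (d-1)(d-2)/2
g = (4-1)(4-2)/2
g = 3*2/2
g = 6/2 = 3

3


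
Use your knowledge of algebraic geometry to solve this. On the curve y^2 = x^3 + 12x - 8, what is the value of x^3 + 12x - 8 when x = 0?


Compute x^3 + 12x - 8 at x = 0:
x^3 = 0^3 = 0
12*x = 12*0 = 0
Sum: 0 + 0 - 8 = -8

-8


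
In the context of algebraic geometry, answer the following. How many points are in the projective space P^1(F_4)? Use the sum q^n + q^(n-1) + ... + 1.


P^1(F_4) has (q^(n+1) - 1)/(q - 1) points.
= 4^1 + 4^0
= 4 + 1
= 5

5


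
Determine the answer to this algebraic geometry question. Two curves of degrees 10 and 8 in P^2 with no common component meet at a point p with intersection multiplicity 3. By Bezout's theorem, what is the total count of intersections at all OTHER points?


By Bezout's theorem, the total intersection number is d1 * d2.
Total = 10 * 8 = 80
Intersection multiplicity at p = 3
Remaining intersections = 80 - 3 = 77

77


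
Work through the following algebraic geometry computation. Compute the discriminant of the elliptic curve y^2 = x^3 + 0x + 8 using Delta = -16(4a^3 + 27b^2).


Compute each component:
4a^3 = 4*0^3 = 4*0 = 0
27b^2 = 27*8^2 = 27*64 = 1728
4a^3 + 27b^2 = 0 + 1728 = 1728
Delta = -16*1728 = -27648

-27648


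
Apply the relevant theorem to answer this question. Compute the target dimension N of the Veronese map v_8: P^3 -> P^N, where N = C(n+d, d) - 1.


The Veronese embedding v_d: P^n -> P^N maps each point to all
degree-d monomials in n+1 homogeneous coordinates.
N = C(n+d, d) - 1
N = C(3+8, 8) - 1
N = C(11, 8) - 1
C(11, 8) = 165
N = 165 - 1 = 164

164


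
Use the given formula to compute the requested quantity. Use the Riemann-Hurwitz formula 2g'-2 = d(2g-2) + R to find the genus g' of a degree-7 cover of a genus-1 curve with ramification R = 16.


Riemann-Hurwitz formula: 2g' - 2 = d(2g - 2) + R
Given: d = 7, g = 1, R = 16
2g' - 2 = 7*(2*1 - 2) + 16
2g' - 2 = 7*0 + 16
2g' - 2 = 0 + 16 = 16
2g' = 18
g' = 9

9


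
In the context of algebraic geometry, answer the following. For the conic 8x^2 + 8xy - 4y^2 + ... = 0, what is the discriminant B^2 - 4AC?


The discriminant of a conic Ax^2 + Bxy + Cy^2 + ... = 0 is B^2 - 4AC.
B^2 = 8^2 = 64
4AC = 4*8*(-4) = -128
Discriminant = 64 + 128 = 192

192


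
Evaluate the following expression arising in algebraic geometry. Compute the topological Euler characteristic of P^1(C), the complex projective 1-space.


The complex projective space P^1 has one cell in each even real dimension 0, 2, ..., 2.
The cohomology groups are H^{2k}(P^1) = Z for k = 0,...,1, and 0 otherwise.
Euler characteristic = sum of Betti numbers = 1 per even-dimensional cohomology group.
chi(P^1) = 1 + 1 = 2

2


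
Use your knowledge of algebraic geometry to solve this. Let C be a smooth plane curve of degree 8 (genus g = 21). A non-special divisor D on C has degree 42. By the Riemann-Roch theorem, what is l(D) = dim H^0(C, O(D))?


First, compute the genus of a smooth plane curve of degree 8:
g = (d-1)(d-2)/2 = (8-1)(8-2)/2 = 21
For a non-special divisor D (i.e., h^1(D) = 0), Riemann-Roch gives:
l(D) = deg(D) - g + 1
Since deg(D) = 42 >= 2g - 1 = 41, D is non-special.
l(D) = 42 - 21 + 1 = 22

22


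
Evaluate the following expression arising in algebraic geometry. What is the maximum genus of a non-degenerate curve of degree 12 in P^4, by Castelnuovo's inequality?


Castelnuovo's bound: write d - 1 = m(r-1) + epsilon with 0 <= epsilon < r-1.
d - 1 = 12 - 1 = 11
r - 1 = 4 - 1 = 3
11 = 3*3 + 2, so m = 3, epsilon = 2
pi(d, r) = m(m-1)(r-1)/2 + m*epsilon
= 3*2*3/2 + 3*2
= 18/2 + 6
= 9 + 6 = 15

15


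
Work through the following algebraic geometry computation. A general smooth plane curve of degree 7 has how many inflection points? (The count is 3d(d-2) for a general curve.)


For a general smooth plane curve C of degree d, the inflection points are
the intersection of C with its Hessian curve, which has degree 3(d-2).
By Bezout, the total intersection number is d * 3(d-2) = 7 * 15 = 105.
For a general curve every flex is ordinary, so each contributes
multiplicity 1 to C·Hess(C), and the number of distinct inflection
points is 3d(d-2).
Inflection points = 3*7*(7-2) = 3*7*5 = 105

105


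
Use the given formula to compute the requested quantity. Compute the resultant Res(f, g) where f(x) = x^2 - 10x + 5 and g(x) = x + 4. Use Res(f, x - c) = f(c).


For Res(f, x - c), we evaluate f at x = c.
f(-4) = (-4)^2 - 10*(-4) + 5
= 16 + 40 + 5
= 56 + 5 = 61
Res(f, g) = 61

61


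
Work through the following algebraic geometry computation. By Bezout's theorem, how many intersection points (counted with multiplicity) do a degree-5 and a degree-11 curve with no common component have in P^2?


Bezout's theorem states the intersection count equals the product of degrees.
Intersection count = 5 * 11 = 55

55


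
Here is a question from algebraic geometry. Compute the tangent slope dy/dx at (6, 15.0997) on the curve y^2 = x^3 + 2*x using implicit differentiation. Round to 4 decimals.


Using implicit differentiation of y^2 = x^3 + 2*x:
2y * dy/dx = 3x^2 + 2
dy/dx = (3x^2 + 2)/(2y)
Numerator: 3*6^2 + 2 = 110
Denominator: 2*15.0997 = 30.1994
dy/dx = 110/30.1994 = 3.6425

3.6425


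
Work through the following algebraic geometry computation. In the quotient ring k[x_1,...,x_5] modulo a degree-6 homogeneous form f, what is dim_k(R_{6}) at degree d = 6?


For R = k[x_1,...,x_n]/(f) with f homogeneous of degree e:
The Hilbert series is (1 - t^e)/(1 - t)^n.
So h(d) = C(d+n-1, n-1) - C(d-e+n-1, n-1) for d >= e.
With n=5, e=6, d=6:
C(6+5-1, 5-1) = C(10, 4) = 210
C(6-6+5-1, 5-1) = C(4, 4) = 1
h(6) = 210 - 1 = 209

209


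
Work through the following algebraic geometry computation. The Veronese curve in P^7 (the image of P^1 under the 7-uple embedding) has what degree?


The rational normal curve in P^7 is the image of P^1 under the 7-uple Veronese.
A general hyperplane in P^7 pulls back to a degree-7 form on P^1, which has 7 zeros,
so the curve meets a general hyperplane in 7 points. Degree = 7.

7


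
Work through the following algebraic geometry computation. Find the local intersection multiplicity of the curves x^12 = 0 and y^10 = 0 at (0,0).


The intersection multiplicity of V(x^a) and V(y^b) at the origin is:
I(O; V(x^12), V(y^10)) = dim_k(k[x,y]/(x^12, y^10))
A basis for k[x,y]/(x^12, y^10) is the set of monomials x^i * y^j
where 0 <= i < 12 and 0 <= j < 10.
The number of such monomials is 12 * 10 = 120

120


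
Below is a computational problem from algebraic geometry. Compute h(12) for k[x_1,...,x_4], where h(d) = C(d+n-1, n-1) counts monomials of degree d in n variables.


The Hilbert function for the polynomial ring in 4 variables is:
h(d) = C(d+n-1, n-1)
h(12) = C(12+4-1, 4-1) = C(15, 3)
= 15! / (3! * 12!)
= 455

455


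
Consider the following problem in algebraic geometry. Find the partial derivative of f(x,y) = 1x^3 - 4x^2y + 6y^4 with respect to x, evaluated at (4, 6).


df/dx = 3*1*x^2 + 2*(-4)*x^1*y
At (4,6): 3*1*4^2 + 2*(-4)*4^1*6
= 48 - 192
= -144

-144


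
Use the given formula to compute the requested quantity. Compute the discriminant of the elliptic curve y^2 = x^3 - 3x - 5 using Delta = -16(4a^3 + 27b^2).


Compute each component:
4a^3 = 4*(-3)^3 = 4*(-27) = -108
27b^2 = 27*(-5)^2 = 27*25 = 675
4a^3 + 27b^2 = -108 + 675 = 567
Delta = -16*567 = -9072

-9072


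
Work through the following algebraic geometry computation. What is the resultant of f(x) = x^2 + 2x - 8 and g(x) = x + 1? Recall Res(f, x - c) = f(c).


For Res(f, x - c), we evaluate f at x = c.
f(-1) = (-1)^2 + 2*(-1) - 8
= 1 - 2 - 8
= -1 - 8 = -9
Res(f, g) = -9

-9


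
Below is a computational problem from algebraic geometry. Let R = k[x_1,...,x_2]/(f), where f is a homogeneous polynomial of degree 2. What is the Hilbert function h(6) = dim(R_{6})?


For R = k[x_1,...,x_n]/(f) with f homogeneous of degree e:
The Hilbert series is (1 - t^e)/(1 - t)^n.
So h(d) = C(d+n-1, n-1) - C(d-e+n-1, n-1) for d >= e.
With n=2, e=2, d=6:
C(6+2-1, 2-1) = C(7, 1) = 7
C(6-2+2-1, 2-1) = C(5, 1) = 5
h(6) = 7 - 5 = 2

2


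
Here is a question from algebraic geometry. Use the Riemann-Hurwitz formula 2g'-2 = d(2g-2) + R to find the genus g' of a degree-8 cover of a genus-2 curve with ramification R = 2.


Riemann-Hurwitz formula: 2g' - 2 = d(2g - 2) + R
Given: d = 8, g = 2, R = 2
2g' - 2 = 8*(2*2 - 2) + 2
2g' - 2 = 8*2 + 2
2g' - 2 = 16 + 2 = 18
2g' = 20
g' = 10

10


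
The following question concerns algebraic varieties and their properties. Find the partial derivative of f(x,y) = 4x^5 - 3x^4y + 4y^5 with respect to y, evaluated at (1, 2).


df/dy = (-3)*x^4 + 5*4*y^4
At (1,2): (-3)*1^4 + 5*4*2^4
= -3 + 320
= 317

317


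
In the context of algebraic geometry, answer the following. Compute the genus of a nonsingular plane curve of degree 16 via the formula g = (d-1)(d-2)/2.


Using the genus formula for smooth plane curves:
g = (d-1)(d-2)/2
g = (16-1)(16-2)/2
g = 15*14/2
g = 210/2 = 105

105


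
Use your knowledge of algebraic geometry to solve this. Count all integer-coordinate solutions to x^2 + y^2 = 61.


Systematically check integer values of x where x^2 <= 61.
For each valid x, check if 61 - x^2 is a perfect square.
x=5: 61 - 25 = 36, sqrt = 6 (valid)
x=6: 61 - 36 = 25, sqrt = 5 (valid)
Total integer solutions found: 8

8


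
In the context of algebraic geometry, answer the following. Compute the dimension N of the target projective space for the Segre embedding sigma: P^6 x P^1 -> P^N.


The Segre embedding maps P^m x P^n into P^N via
all products of coordinates from each factor.
N = (m+1)(n+1) - 1
N = (6+1)(1+1) - 1
N = 7*2 - 1
N = 14 - 1 = 13

13
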